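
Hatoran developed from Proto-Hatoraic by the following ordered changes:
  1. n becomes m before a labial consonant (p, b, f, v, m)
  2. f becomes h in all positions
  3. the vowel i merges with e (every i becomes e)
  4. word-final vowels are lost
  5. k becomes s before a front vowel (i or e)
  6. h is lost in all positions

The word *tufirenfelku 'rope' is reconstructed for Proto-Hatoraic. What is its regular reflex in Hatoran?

Hatoran: start from *tufirenfelku.
  rule 1 (nasal place assimilation): tufirenfelku → tufiremfelku
  rule 2 (unconditioned shift): tufiremfelku → tuhiremhelku
  rule 3 (vowel merger): tuhiremhelku → tuheremhelku
  rule 4 (apocope): tuheremhelku → tuheremhelk
  rule 5: no change — tuheremhelk
  rule 6 (h-loss): tuheremhelk → tueremelk
  ⇒ Hatoran tueremelk

tueremelk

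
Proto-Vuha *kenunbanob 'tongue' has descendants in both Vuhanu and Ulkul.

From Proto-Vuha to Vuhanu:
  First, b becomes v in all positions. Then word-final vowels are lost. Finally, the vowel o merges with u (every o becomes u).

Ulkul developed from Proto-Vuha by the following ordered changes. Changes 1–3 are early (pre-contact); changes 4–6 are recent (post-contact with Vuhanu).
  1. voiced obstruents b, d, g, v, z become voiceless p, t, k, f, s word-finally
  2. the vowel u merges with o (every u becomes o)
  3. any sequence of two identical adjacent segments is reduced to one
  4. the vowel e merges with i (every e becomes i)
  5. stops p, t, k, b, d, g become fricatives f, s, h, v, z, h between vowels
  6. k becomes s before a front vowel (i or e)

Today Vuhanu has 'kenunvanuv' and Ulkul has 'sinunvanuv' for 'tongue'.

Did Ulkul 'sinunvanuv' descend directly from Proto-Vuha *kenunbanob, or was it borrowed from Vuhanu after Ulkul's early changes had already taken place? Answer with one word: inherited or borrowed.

If inherited, *kenunbanob would pass through all of Ulkul's changes:
Ulkul: start from *kenunbanob.
  rule 1 (final devoicing): kenunbanob → kenunbanop
  rule 2 (vowel merger): kenunbanop → kenonbanop
  rule 3: no change — kenonbanop
  rule 4 (vowel merger): kenonbanop → kinonbanop
  rule 5: no change — kinonbanop
  rule 6 (palatalisation): kinonbanop → sinonbanop
  ⇒ Ulkul sinonbanop
If borrowed from Vuhanu 'kenunvanuv' after the early changes, it would undergo only the recent ones:
  rule 4 (vowel merger): kenunvanuv → kinunvanuv
  rule 5 (intervocalic lenition): no change (kinunvanuv)
  rule 6 (palatalisation): kinunvanuv → sinunvanuv
  ⇒ as a loan: sinunvanuv
Ulkul 'sinunvanuv' matches the loan outcome 'sinunvanuv', not the inherited 'sinonbanop' — it skipped the early Ulkul changes, so it was borrowed from Vuhanu.

borrowed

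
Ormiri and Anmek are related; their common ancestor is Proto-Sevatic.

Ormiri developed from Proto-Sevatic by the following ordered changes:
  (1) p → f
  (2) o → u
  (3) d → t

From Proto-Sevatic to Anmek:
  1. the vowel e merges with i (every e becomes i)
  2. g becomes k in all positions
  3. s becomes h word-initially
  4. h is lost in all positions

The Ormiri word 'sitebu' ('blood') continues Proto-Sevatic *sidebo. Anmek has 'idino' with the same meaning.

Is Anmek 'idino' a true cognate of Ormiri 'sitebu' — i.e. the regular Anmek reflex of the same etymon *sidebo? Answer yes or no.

no

Derive the expected Anmek reflex of *sidebo:
Anmek: *sidebo
  sidebo → sidibo   [vowel merger]
  sidibo (rule 2 does not apply)
  sidibo → hidibo   [debuccalisation]
  hidibo → idibo   [h-loss]
  giving Anmek idibo.
The regular Anmek reflex would be 'idibo', but the attested form is 'idino'. The correspondence is irregular, so they are not cognates (the Anmek form has a different source).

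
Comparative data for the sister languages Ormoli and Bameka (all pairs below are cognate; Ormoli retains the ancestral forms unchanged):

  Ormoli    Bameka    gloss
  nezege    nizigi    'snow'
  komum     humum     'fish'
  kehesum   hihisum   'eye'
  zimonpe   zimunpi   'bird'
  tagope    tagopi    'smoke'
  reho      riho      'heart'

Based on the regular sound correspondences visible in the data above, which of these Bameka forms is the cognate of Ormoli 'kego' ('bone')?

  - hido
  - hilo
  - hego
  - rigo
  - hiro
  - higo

kehesum ~ hihisum — Ormoli k corresponds to Bameka h word-initially before a front vowel.
nezege ~ nizigi, kehesum ~ hihisum — Ormoli e corresponds to Bameka i after a consonant, before a consonant other than r, m, n, p, b, f, v.
Applying these to Ormoli 'kego':
  kego → hego   (k→h word-initially before a front vowel)
  hego → higo   (e→i after a consonant, before a consonant other than r, m, n, p, b, f, v)
So the Bameka cognate is 'higo'.

higo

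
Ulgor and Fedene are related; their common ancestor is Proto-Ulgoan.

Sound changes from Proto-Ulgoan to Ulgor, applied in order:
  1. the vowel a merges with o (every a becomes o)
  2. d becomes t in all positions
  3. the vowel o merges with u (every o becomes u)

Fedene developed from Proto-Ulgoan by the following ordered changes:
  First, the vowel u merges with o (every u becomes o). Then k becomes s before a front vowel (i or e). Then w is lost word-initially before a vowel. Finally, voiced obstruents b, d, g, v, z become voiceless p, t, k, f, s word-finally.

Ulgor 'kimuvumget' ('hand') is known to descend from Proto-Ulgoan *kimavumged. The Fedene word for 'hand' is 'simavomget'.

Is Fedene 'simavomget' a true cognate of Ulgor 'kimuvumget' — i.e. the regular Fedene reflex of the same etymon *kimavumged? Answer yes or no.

yes

Derive the expected Fedene reflex of *kimavumged:
Fedene: *kimavumged > kimavomged > simavomged > simavomget  (by vowel merger, palatalisation, final devoicing)
Fedene 'simavomget' matches the regular reflex exactly, so the pair is cognate.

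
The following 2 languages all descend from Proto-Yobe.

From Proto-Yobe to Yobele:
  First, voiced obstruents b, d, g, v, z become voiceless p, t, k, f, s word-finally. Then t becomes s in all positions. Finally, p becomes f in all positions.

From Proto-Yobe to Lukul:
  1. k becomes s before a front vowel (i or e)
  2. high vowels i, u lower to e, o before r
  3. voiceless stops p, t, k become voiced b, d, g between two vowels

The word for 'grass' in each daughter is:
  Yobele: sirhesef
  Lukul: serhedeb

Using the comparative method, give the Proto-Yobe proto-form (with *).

Position 8: Yobele has f, Lukul has b. Taking the neighbouring segments as reconstructed: Yobele f could go back to *p or *b or *f or *v; Lukul b can only go back to *b — the one source consistent with every daughter is *b.
Position 2: Yobele has i, Lukul has e. Yobele preserves i here (none of its changes turn any other segment into i), so the proto-segment is *i.
Continuing position by position gives *sirheteb; check it forward:
Yobele: start from *sirheteb.
  rule 1 (final devoicing): sirheteb → sirhetep
  rule 2 (unconditioned shift): sirhetep → sirhesep
  rule 3 (unconditioned shift): sirhesep → sirhesef
  ⇒ Yobele sirhesef
Lukul: *sirheteb > serheteb > serhedeb  (by pre-rhotic lowering, intervocalic voicing)
*sirheteb is the unique common source.

*sirheteb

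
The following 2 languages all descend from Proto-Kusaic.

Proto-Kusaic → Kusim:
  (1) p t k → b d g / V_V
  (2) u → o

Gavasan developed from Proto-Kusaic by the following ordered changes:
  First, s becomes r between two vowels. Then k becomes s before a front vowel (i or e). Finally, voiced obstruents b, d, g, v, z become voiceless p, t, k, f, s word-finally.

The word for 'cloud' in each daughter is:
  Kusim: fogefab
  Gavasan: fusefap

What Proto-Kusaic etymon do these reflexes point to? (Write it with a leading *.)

Position 2: Kusim has o, Gavasan has u. Gavasan preserves u here (none of its changes turn any other segment into u), so the proto-segment is *u.
Position 3: Kusim has g, Gavasan has s. Taking the neighbouring segments as reconstructed: Kusim g could go back to *k or *g; Gavasan s can only go back to *k — the one source consistent with every daughter is *k.
Continuing position by position gives *fukefab; check it forward:
Kusim: start from *fukefab.
  rule 1 (intervocalic voicing): fukefab → fugefab
  rule 2 (vowel merger): fugefab → fogefab
  ⇒ Kusim fogefab
Gavasan: *fukefab > fusefab > fusefap  (by palatalisation, final devoicing)
*fukefab is the unique common source.

*fukefab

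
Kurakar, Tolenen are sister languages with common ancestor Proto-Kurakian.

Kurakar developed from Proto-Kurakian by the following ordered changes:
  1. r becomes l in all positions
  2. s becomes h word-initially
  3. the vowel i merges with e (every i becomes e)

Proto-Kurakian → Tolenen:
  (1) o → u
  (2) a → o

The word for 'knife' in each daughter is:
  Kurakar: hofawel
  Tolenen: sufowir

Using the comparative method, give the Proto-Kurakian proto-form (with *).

*sofawir

Position 2: Kurakar has o, Tolenen has u. Kurakar preserves o here (none of its changes turn any other segment into o), so the proto-segment is *o.
Position 1: Kurakar has h, Tolenen has s. Tolenen preserves s here (none of its changes turn any other segment into s), so the proto-segment is *s.
Position 4: Kurakar has a, Tolenen has o. Kurakar preserves a here (none of its changes turn any other segment into a), so the proto-segment is *a.
This points to *sofawir. Verify forward in each daughter:
Kurakar: *sofawir > sofawil > hofawil > hofawel  (by unconditioned shift, debuccalisation, vowel merger)
Tolenen: *sofawir > sufawir > sufowir  (by vowel merger, vowel merger)
No other proto-form is consistent with every reflex, so the reconstruction is *sofawir.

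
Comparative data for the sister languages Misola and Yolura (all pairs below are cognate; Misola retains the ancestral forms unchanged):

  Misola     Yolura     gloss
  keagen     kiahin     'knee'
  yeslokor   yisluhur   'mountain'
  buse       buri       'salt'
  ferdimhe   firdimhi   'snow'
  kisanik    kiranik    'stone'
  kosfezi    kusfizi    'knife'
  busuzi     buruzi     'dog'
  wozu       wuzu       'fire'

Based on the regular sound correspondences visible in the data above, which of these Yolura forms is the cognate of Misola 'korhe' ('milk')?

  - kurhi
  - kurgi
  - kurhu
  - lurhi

yeslokor ~ yisluhur — Misola o corresponds to Yolura u after a consonant, before r.
buse ~ buri, ferdimhe ~ firdimhi — Misola e corresponds to Yolura i word-finally.
Applying these to Misola 'korhe':
  korhe → kurhe   (o→u after a consonant, before r)
  kurhe → kurhi   (e→i word-finally)
So the Yolura cognate is 'kurhi'.

kurhi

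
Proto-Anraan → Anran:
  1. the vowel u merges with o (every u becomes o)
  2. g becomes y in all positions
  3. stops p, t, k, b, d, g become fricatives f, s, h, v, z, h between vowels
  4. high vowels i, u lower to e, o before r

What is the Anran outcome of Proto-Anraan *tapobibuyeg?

tafovivoyey

Anran: *tapobibuyeg
  tapobibuyeg → tapobiboyeg   [vowel merger]
  tapobiboyeg → tapobiboyey   [unconditioned shift]
  tapobiboyey → tafovivoyey   [intervocalic lenition]
  tafovivoyey (rule 4 does not apply)
  giving Anran tafovivoyey.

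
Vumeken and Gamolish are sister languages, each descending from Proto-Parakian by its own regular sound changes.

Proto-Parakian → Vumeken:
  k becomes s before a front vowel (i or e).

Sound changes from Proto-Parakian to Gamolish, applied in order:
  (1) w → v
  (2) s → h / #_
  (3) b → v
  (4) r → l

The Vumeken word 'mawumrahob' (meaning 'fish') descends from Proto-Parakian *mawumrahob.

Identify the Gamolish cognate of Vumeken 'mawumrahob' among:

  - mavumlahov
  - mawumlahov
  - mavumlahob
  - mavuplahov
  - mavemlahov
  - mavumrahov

Gamolish: *mawumrahob
  mawumrahob → mavumrahob   [unconditioned shift]
  mavumrahob (rule 2 does not apply)
  mavumrahob → mavumrahov   [unconditioned shift]
  mavumrahov → mavumlahov   [unconditioned shift]
  giving Gamolish mavumlahov.
Among the options, 'mavumlahov' alone shows every Gamolish change applied in order.

mavumlahov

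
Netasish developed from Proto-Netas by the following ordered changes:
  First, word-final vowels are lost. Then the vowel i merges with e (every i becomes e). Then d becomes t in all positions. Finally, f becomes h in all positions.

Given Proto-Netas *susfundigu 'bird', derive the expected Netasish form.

sushunteg

Netasish: start from *susfundigu.
  rule 1 (apocope): susfundigu → susfundig
  rule 2 (vowel merger): susfundig → susfundeg
  rule 3 (unconditioned shift): susfundeg → susfunteg
  rule 4 (unconditioned shift): susfunteg → sushunteg
  ⇒ Netasish sushunteg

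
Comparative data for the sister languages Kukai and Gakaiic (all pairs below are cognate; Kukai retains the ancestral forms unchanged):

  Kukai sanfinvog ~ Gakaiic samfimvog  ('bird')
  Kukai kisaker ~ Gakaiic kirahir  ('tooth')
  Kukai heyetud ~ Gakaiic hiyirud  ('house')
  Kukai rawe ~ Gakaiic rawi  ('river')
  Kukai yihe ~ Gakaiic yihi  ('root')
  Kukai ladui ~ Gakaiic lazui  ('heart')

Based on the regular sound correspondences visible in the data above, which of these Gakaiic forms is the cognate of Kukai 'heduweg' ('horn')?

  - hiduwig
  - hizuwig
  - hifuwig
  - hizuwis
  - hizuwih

heyetud ~ hiyirud — Kukai e corresponds to Gakaiic i after a consonant, before a consonant other than r, m, n, p, b, f, v.
ladui ~ lazui — Kukai d corresponds to Gakaiic z between vowels (before a back vowel).
Applying these to Kukai 'heduweg':
  heduweg → hiduweg   (e→i after a consonant, before a consonant other than r, m, n, p, b, f, v)
  hiduweg → hizuweg   (d→z between vowels (before a back vowel))
  hizuweg → hizuwig   (e→i after a consonant, before a consonant other than r, m, n, p, b, f, v)
So the Gakaiic cognate is 'hizuwig'.

hizuwig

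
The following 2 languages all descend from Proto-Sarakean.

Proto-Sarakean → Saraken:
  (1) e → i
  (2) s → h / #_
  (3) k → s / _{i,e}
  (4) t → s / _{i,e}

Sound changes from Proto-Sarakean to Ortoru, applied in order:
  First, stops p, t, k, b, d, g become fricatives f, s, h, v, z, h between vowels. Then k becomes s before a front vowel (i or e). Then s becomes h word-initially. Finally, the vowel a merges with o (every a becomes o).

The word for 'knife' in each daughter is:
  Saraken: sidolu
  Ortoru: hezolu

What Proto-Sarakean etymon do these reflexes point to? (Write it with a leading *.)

*kedolu

Position 3: Saraken has d, Ortoru has z. Saraken preserves d here (none of its changes turn any other segment into d), so the proto-segment is *d.
Position 2: Saraken has i, Ortoru has e. Ortoru preserves e here (none of its changes turn any other segment into e), so the proto-segment is *e.
Position 1: Saraken has s, Ortoru has h. Taking the neighbouring segments as reconstructed: Saraken s could go back to *t or *k; Ortoru h could go back to *k or *s or *h — the one source consistent with every daughter is *k.
This points to *kedolu. Verify forward in each daughter:
Saraken: *kedolu
  kedolu → kidolu   [vowel merger]
  kidolu (rule 2 does not apply)
  kidolu → sidolu   [palatalisation]
  sidolu (rule 4 does not apply)
  giving Saraken sidolu.
Ortoru: start from *kedolu.
  rule 1 (intervocalic lenition): kedolu → kezolu
  rule 2 (palatalisation): kezolu → sezolu
  rule 3 (debuccalisation): sezolu → hezolu
  rule 4: no change — hezolu
  ⇒ Ortoru hezolu
Only *kedolu yields all of Saraken sidolu, Ortoru hezolu.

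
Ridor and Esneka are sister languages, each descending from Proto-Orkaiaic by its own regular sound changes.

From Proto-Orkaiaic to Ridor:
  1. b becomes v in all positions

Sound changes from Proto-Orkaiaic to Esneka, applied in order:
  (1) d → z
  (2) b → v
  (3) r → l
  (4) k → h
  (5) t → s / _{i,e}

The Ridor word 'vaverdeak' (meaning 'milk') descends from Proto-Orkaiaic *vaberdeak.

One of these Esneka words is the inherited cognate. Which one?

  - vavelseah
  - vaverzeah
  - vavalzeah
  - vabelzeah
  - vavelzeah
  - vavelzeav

Esneka: *vaberdeak
  vaberdeak → vaberzeak   [unconditioned shift]
  vaberzeak → vaverzeak   [unconditioned shift]
  vaverzeak → vavelzeak   [unconditioned shift]
  vavelzeak → vavelzeah   [unconditioned shift]
  vavelzeah (rule 5 does not apply)
  giving Esneka vavelzeah.
The other candidates each miss or misapply at least one Esneka change.

vavelzeah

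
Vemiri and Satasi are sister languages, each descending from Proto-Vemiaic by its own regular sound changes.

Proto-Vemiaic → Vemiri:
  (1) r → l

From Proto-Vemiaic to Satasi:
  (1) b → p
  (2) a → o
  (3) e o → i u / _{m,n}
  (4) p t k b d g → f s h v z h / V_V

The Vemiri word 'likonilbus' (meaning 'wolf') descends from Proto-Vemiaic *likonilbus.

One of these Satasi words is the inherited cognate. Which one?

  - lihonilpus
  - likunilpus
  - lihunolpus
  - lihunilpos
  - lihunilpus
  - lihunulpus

Satasi: *likonilbus
  likonilbus → likonilpus   [unconditioned shift]
  likonilpus (rule 2 does not apply)
  likonilpus → likunilpus   [pre-nasal raising]
  likunilpus → lihunilpus   [intervocalic lenition]
  giving Satasi lihunilpus.
Only 'lihunilpus' matches the regular Satasi development of *likonilbus.

lihunilpus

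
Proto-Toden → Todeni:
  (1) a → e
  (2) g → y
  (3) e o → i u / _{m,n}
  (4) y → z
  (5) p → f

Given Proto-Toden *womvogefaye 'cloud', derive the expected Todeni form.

Todeni: start from *womvogefaye.
  rule 1 (vowel merger): womvogefaye → womvogefeye
  rule 2 (unconditioned shift): womvogefeye → womvoyefeye
  rule 3 (pre-nasal raising): womvoyefeye → wumvoyefeye
  rule 4 (unconditioned shift): wumvoyefeye → wumvozefeze
  rule 5: no change — wumvozefeze
  ⇒ Todeni wumvozefeze

wumvozefeze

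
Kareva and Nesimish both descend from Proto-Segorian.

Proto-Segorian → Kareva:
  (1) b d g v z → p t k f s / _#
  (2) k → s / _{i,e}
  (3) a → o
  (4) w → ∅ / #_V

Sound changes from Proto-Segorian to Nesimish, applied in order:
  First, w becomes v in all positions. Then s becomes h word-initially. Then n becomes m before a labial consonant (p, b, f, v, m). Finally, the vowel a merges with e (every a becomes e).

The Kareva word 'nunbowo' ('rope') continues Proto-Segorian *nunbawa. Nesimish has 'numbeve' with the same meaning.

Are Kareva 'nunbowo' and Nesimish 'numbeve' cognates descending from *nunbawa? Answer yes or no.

yes

Derive the expected Nesimish reflex of *nunbawa:
Nesimish: *nunbawa > nunbava > numbava > numbeve  (by unconditioned shift, nasal place assimilation, vowel merger)
Nesimish 'numbeve' matches the regular reflex exactly, so the pair is cognate.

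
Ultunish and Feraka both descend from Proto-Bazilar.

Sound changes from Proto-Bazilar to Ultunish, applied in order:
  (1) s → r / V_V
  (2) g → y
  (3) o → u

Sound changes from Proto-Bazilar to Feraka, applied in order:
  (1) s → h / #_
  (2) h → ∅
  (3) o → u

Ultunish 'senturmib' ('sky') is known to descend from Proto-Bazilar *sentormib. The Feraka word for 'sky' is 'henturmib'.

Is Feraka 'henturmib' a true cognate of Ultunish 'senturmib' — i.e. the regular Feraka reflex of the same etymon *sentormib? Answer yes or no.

Derive the expected Feraka reflex of *sentormib:
Feraka: *sentormib
  sentormib → hentormib   [debuccalisation]
  hentormib → entormib   [h-loss]
  entormib → enturmib   [vowel merger]
  giving Feraka enturmib.
The regular Feraka reflex would be 'enturmib', but the attested form is 'henturmib'. The correspondence is irregular, so they are not cognates (the Feraka form has a different source).

no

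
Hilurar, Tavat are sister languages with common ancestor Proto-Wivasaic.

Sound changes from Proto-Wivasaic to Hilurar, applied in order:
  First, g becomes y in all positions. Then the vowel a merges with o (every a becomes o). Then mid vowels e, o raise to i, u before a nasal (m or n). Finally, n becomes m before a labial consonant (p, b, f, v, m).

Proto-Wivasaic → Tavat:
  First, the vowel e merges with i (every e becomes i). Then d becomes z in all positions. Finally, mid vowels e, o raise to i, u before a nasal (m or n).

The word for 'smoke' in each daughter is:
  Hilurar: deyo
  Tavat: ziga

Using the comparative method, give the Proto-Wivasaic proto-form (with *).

Position 1: Hilurar has d, Tavat has z. Hilurar preserves d here (none of its changes turn any other segment into d), so the proto-segment is *d.
Position 3: Hilurar has y, Tavat has g. Tavat preserves g here (none of its changes turn any other segment into g), so the proto-segment is *g.
This points to *dega. Verify forward in each daughter:
Hilurar: *dega > deya > deyo  (by unconditioned shift, vowel merger)
Tavat: *dega > diga > ziga  (by vowel merger, unconditioned shift)
No other proto-form is consistent with every reflex, so the reconstruction is *dega.

*dega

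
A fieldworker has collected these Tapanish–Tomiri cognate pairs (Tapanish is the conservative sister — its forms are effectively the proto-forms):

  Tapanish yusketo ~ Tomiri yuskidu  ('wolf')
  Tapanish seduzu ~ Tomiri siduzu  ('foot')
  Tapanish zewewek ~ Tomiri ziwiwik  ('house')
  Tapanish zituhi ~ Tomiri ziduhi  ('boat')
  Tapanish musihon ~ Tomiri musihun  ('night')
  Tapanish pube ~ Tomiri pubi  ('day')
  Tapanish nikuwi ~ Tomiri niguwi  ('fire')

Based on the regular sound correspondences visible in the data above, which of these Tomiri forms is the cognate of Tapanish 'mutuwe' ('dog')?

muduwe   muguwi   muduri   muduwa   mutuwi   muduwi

muduwi

zituhi ~ ziduhi — Tapanish t corresponds to Tomiri d between vowels (before a back vowel).
pube ~ pubi — Tapanish e corresponds to Tomiri i word-finally.
Applying these to Tapanish 'mutuwe':
  mutuwe → muduwe   (t→d between vowels (before a back vowel))
  muduwe → muduwi   (e→i word-finally)
So the Tomiri cognate is 'muduwi'.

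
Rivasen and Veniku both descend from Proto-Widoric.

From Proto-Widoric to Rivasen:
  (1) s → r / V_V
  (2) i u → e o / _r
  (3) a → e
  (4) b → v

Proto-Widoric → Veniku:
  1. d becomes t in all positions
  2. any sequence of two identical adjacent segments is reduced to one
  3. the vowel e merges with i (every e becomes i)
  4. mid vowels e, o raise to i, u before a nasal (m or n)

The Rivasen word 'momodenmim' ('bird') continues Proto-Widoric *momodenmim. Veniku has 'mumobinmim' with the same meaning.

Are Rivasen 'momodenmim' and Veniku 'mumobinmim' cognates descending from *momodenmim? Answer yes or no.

Derive the expected Veniku reflex of *momodenmim:
Veniku: *momodenmim
  momodenmim → momotenmim   [unconditioned shift]
  momotenmim (rule 2 does not apply)
  momotenmim → momotinmim   [vowel merger]
  momotinmim → mumotinmim   [pre-nasal raising]
  giving Veniku mumotinmim.
The regular Veniku reflex would be 'mumotinmim', but the attested form is 'mumobinmim'. The correspondence is irregular, so they are not cognates (the Veniku form has a different source).

no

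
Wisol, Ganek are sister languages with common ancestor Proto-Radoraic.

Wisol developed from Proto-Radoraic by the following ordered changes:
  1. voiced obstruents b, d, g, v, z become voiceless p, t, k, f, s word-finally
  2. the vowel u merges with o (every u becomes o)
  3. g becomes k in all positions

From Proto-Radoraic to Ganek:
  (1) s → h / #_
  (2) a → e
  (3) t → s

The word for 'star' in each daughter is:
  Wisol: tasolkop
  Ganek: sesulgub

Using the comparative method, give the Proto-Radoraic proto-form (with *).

*tasulgub

Position 4: Wisol has o, Ganek has u. Ganek preserves u here (none of its changes turn any other segment into u), so the proto-segment is *u.
Position 1: Wisol has t, Ganek has s. Taking the neighbouring segments as reconstructed: Wisol t can only go back to *t; Ganek s can only go back to *t — the one source consistent with every daughter is *t.
Position 7: Wisol has o, Ganek has u. Ganek preserves u here (none of its changes turn any other segment into u), so the proto-segment is *u.
Continuing position by position gives *tasulgub; check it forward:
Wisol: *tasulgub
  tasulgub → tasulgup   [final devoicing]
  tasulgup → tasolgop   [vowel merger]
  tasolgop → tasolkop   [unconditioned shift]
  giving Wisol tasolkop.
Ganek: *tasulgub
  tasulgub (rule 1 does not apply)
  tasulgub → tesulgub   [vowel merger]
  tesulgub → sesulgub   [unconditioned shift]
  giving Ganek sesulgub.
Only *tasulgub yields all of Wisol tasolkop, Ganek sesulgub.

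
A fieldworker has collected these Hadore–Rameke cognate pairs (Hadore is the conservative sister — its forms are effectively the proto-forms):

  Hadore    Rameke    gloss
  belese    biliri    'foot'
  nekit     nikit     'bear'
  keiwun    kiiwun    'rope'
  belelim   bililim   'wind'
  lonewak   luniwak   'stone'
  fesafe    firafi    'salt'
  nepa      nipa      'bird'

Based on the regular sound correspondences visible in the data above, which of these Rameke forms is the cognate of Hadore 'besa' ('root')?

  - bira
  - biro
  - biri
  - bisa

bira

belese ~ biliri, nekit ~ nikit — Hadore e corresponds to Rameke i after a consonant, before a consonant other than r, m, n, p, b, f, v.
fesafe ~ firafi — Hadore s corresponds to Rameke r between vowels (before a back vowel).
Applying these to Hadore 'besa':
  besa → bisa   (e→i after a consonant, before a consonant other than r, m, n, p, b, f, v)
  bisa → bira   (s→r between vowels (before a back vowel))
So the Rameke cognate is 'bira'.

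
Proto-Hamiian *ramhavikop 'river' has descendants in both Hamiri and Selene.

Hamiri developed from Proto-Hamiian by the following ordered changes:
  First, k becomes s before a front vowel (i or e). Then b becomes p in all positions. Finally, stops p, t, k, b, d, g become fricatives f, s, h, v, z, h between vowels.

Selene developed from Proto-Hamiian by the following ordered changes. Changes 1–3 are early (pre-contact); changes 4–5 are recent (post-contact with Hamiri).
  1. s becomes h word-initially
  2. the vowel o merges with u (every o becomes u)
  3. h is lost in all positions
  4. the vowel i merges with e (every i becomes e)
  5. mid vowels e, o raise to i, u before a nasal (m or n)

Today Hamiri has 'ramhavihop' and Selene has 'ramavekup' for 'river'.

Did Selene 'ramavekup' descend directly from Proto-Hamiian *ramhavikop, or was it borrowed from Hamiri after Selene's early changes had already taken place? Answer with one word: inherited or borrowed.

inherited

If inherited, *ramhavikop would pass through all of Selene's changes:
Selene: *ramhavikop > ramhavikup > ramavikup > ramavekup  (by vowel merger, h-loss, vowel merger)
If borrowed from Hamiri 'ramhavihop' after the early changes, it would undergo only the recent ones:
  rule 4 (vowel merger): ramhavihop → ramhavehop
  rule 5 (pre-nasal raising): no change (ramhavehop)
  ⇒ as a loan: ramhavehop
Selene 'ramavekup' matches the inherited outcome exactly, so it is an inherited cognate, not a loan.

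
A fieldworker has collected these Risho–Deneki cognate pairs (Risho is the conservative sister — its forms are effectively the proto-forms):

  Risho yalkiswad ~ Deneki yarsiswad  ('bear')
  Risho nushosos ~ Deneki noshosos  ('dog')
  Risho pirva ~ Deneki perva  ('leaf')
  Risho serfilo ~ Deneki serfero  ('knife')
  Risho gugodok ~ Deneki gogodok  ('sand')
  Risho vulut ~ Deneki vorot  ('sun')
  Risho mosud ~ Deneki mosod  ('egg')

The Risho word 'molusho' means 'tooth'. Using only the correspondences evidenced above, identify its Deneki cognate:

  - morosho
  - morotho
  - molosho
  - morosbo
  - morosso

vulut ~ vorot — Risho l corresponds to Deneki r between vowels (before a back vowel).
nushosos ~ noshosos, gugodok ~ gogodok — Risho u corresponds to Deneki o after a consonant, before a consonant other than r, m, n, p, b, f, v.
Applying these to Risho 'molusho':
  molusho → morusho   (l→r between vowels (before a back vowel))
  morusho → morosho   (u→o after a consonant, before a consonant other than r, m, n, p, b, f, v)
So the Deneki cognate is 'morosho'.

morosho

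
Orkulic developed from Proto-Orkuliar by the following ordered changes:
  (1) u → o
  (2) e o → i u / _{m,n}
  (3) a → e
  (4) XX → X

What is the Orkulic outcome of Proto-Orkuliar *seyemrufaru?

Orkulic: *seyemrufaru
  seyemrufaru → seyemrofaro   [vowel merger]
  seyemrofaro → seyimrofaro   [pre-nasal raising]
  seyimrofaro → seyimrofero   [vowel merger]
  seyimrofero (rule 4 does not apply)
  giving Orkulic seyimrofero.

seyimrofero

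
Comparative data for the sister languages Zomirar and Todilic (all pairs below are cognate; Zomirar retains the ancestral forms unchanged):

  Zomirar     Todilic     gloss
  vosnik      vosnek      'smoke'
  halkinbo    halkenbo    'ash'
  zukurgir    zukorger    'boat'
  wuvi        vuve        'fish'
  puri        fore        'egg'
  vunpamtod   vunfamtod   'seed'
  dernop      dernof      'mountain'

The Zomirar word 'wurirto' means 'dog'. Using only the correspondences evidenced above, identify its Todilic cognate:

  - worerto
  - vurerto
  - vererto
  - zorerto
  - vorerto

vorerto

wuvi ~ vuve — Zomirar w corresponds to Todilic v word-initially before a back vowel.
zukurgir ~ zukorger, puri ~ fore — Zomirar u corresponds to Todilic o after a consonant, before r.
zukurgir ~ zukorger — Zomirar i corresponds to Todilic e after a consonant, before r.
Applying these to Zomirar 'wurirto':
  wurirto → vurirto   (w→v word-initially before a back vowel)
  vurirto → vorirto   (u→o after a consonant, before r)
  vorirto → vorerto   (i→e after a consonant, before r)
So the Todilic cognate is 'vorerto'.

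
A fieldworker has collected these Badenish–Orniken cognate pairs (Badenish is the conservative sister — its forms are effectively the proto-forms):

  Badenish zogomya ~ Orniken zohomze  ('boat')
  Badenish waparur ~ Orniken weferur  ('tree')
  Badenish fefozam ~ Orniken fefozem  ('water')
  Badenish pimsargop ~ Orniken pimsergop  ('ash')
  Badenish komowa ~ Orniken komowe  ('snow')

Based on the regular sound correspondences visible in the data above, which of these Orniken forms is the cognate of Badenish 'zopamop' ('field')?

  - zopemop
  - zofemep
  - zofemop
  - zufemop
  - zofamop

waparur ~ weferur — Badenish p corresponds to Orniken f between vowels (before a back vowel).
fefozam ~ fefozem — Badenish a corresponds to Orniken e after a consonant, before a nasal.
Applying these to Badenish 'zopamop':
  zopamop → zofamop   (p→f between vowels (before a back vowel))
  zofamop → zofemop   (a→e after a consonant, before a nasal)
So the Orniken cognate is 'zofemop'.

zofemop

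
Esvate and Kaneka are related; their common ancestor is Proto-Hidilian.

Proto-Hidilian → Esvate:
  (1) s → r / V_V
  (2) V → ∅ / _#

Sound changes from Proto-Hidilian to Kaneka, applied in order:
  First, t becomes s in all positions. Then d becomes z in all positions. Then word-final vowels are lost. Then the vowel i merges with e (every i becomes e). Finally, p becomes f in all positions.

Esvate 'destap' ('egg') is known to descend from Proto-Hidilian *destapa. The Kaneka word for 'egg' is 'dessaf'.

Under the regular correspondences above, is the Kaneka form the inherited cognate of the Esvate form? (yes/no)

Derive the expected Kaneka reflex of *destapa:
Kaneka: *destapa > dessapa > zessapa > zessap > zessaf  (by unconditioned shift, unconditioned shift, apocope, unconditioned shift)
The regular Kaneka reflex would be 'zessaf', but the attested form is 'dessaf'. The correspondence is irregular, so they are not cognates (the Kaneka form has a different source).

no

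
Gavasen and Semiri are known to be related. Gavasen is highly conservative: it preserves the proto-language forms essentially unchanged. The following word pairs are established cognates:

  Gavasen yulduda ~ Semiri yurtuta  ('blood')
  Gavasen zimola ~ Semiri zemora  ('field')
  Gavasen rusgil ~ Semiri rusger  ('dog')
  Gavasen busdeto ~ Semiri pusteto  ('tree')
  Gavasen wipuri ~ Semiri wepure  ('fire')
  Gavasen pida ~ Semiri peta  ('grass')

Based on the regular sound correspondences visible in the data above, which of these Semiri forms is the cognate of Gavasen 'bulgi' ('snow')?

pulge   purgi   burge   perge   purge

busdeto ~ pusteto — Gavasen b corresponds to Semiri p word-initially before a back vowel.
yulduda ~ yurtuta — Gavasen l corresponds to Semiri r after a vowel, before a consonant other than r, m, n, p, b, f, v.
wipuri ~ wepure — Gavasen i corresponds to Semiri e word-finally.
Applying these to Gavasen 'bulgi':
  bulgi → pulgi   (b→p word-initially before a back vowel)
  pulgi → purgi   (l→r after a vowel, before a consonant other than r, m, n, p, b, f, v)
  purgi → purge   (i→e word-finally)
So the Semiri cognate is 'purge'.

purge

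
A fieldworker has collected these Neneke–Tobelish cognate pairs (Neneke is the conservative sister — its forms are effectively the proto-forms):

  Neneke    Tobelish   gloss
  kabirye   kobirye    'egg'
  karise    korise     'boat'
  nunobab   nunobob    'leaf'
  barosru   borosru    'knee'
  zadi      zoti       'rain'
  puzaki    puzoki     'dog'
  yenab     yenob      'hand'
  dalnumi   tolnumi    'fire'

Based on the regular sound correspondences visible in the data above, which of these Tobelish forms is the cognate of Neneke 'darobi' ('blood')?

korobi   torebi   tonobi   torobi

dalnumi ~ tolnumi — Neneke d corresponds to Tobelish t word-initially before a back vowel.
karise ~ korise, barosru ~ borosru — Neneke a corresponds to Tobelish o after a consonant, before r.
Applying these to Neneke 'darobi':
  darobi → tarobi   (d→t word-initially before a back vowel)
  tarobi → torobi   (a→o after a consonant, before r)
So the Tobelish cognate is 'torobi'.

torobi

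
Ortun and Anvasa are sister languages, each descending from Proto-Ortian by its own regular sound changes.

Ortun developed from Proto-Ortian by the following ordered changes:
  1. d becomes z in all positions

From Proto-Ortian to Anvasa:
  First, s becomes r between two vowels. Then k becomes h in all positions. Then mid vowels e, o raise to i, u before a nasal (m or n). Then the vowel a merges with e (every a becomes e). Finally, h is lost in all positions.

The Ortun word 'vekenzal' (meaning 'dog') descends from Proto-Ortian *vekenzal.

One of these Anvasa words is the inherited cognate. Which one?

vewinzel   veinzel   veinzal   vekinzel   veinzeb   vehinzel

veinzel

Anvasa: *vekenzal > vehenzal > vehinzal > vehinzel > veinzel  (by unconditioned shift, pre-nasal raising, vowel merger, h-loss)
The other candidates each miss or misapply at least one Anvasa change.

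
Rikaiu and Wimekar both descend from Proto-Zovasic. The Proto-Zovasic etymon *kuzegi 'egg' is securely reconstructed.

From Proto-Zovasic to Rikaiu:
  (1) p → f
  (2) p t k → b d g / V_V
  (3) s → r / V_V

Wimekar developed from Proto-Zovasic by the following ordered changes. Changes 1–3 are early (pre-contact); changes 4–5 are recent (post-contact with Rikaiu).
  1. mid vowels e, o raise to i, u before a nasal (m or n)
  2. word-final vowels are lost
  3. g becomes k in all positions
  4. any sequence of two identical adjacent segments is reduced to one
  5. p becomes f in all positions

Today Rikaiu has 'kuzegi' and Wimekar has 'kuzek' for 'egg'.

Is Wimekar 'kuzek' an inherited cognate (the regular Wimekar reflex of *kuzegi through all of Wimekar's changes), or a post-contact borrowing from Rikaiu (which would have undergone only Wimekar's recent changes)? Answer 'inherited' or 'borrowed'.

If inherited, *kuzegi would pass through all of Wimekar's changes:
Wimekar: *kuzegi
  kuzegi (rule 1 does not apply)
  kuzegi → kuzeg   [apocope]
  kuzeg → kuzek   [unconditioned shift]
  kuzek (rule 4 does not apply)
  kuzek (rule 5 does not apply)
  giving Wimekar kuzek.
If borrowed from Rikaiu 'kuzegi' after the early changes, it would undergo only the recent ones:
  rule 4 (degemination): no change (kuzegi)
  rule 5 (unconditioned shift): no change (kuzegi)
  ⇒ as a loan: kuzegi
Wimekar 'kuzek' matches the inherited outcome exactly, so it is an inherited cognate, not a loan.

inherited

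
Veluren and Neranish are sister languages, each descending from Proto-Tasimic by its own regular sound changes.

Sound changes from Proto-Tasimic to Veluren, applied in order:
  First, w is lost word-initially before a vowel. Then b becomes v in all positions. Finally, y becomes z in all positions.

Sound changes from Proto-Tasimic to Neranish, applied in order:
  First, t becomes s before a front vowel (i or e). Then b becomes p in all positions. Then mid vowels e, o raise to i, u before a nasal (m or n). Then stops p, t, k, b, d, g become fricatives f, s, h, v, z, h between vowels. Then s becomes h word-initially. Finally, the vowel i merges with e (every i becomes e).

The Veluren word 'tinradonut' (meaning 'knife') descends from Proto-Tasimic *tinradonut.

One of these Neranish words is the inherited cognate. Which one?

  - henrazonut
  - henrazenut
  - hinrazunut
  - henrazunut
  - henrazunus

henrazunut

Neranish: start from *tinradonut.
  rule 1 (palatalisation): tinradonut → sinradonut
  rule 2: no change — sinradonut
  rule 3 (pre-nasal raising): sinradonut → sinradunut
  rule 4 (intervocalic lenition): sinradunut → sinrazunut
  rule 5 (debuccalisation): sinrazunut → hinrazunut
  rule 6 (vowel merger): hinrazunut → henrazunut
  ⇒ Neranish henrazunut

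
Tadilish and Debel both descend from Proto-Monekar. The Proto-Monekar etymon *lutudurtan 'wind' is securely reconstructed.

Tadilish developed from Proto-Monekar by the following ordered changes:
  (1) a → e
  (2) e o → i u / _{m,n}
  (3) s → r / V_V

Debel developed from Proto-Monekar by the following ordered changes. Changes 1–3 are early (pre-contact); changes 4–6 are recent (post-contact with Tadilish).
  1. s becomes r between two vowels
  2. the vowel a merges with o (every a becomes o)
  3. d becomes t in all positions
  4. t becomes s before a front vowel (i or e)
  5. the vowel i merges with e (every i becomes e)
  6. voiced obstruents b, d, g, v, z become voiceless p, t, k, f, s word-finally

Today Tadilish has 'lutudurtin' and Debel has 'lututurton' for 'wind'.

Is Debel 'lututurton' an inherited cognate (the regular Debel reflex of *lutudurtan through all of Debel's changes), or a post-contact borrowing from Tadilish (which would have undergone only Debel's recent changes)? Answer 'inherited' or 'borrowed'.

inherited

If inherited, *lutudurtan would pass through all of Debel's changes:
Debel: start from *lutudurtan.
  rule 1: no change — lutudurtan
  rule 2 (vowel merger): lutudurtan → lutudurton
  rule 3 (unconditioned shift): lutudurton → lututurton
  rule 4: no change — lututurton
  rule 5: no change — lututurton
  rule 6: no change — lututurton
  ⇒ Debel lututurton
If borrowed from Tadilish 'lutudurtin' after the early changes, it would undergo only the recent ones:
  rule 4 (palatalisation): lutudurtin → lutudursin
  rule 5 (vowel merger): lutudursin → lutudursen
  rule 6 (final devoicing): no change (lutudursen)
  ⇒ as a loan: lutudursen
Debel 'lututurton' matches the inherited outcome exactly, so it is an inherited cognate, not a loan.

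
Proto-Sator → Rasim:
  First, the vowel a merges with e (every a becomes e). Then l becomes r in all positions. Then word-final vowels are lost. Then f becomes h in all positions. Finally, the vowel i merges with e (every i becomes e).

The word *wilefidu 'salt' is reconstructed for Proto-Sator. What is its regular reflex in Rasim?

werehed

Rasim: *wilefidu
  wilefidu (rule 1 does not apply)
  wilefidu → wirefidu   [unconditioned shift]
  wirefidu → wirefid   [apocope]
  wirefid → wirehid   [unconditioned shift]
  wirehid → werehed   [vowel merger]
  giving Rasim werehed.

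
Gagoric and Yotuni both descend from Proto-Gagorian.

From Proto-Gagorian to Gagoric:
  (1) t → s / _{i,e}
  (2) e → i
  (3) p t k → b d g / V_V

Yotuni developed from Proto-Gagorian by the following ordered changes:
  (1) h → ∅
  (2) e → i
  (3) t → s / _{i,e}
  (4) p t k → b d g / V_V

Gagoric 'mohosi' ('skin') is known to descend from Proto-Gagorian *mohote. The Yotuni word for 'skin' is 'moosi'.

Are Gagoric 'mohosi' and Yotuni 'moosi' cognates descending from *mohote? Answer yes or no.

yes

Derive the expected Yotuni reflex of *mohote:
Yotuni: *mohote
  mohote → moote   [h-loss]
  moote → mooti   [vowel merger]
  mooti → moosi   [palatalisation]
  moosi (rule 4 does not apply)
  giving Yotuni moosi.
Yotuni 'moosi' matches the regular reflex exactly, so the pair is cognate.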